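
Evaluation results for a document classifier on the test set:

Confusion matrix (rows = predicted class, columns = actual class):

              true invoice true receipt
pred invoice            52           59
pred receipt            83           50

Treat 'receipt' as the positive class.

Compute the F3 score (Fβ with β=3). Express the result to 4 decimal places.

Fβ = (1+β²)·TP / ((1+β²)·TP + β²·FN + FP), with β²=9
= 10·50 / (10·50 + 9·59 + 83) = 0.4488

0.4488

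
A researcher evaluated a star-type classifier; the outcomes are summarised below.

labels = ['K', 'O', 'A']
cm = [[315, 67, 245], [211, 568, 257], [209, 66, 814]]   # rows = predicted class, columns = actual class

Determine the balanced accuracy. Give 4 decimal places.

Balanced accuracy = mean of per-class recall.
  K: recall = 315/735 = 0.42857
  O: recall = 568/701 = 0.81027
  A: recall = 814/1316 = 0.61854
Mean = (0.42857 + 0.81027 + 0.61854) / 3 = 0.6191

0.6191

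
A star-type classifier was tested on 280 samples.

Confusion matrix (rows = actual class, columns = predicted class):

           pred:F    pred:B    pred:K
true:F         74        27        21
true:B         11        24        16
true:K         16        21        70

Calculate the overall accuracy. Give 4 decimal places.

Accuracy = trace / total = (74+24+70=168) / 280 = 168/280 = 0.6000

0.6000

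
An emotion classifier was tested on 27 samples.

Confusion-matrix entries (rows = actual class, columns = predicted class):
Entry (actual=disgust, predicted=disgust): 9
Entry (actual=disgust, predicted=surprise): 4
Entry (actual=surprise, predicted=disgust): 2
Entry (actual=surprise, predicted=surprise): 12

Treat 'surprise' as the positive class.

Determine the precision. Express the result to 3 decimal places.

0.750

Precision = TP/(TP+FP) = 12/(12+4) = 12/16 = 0.750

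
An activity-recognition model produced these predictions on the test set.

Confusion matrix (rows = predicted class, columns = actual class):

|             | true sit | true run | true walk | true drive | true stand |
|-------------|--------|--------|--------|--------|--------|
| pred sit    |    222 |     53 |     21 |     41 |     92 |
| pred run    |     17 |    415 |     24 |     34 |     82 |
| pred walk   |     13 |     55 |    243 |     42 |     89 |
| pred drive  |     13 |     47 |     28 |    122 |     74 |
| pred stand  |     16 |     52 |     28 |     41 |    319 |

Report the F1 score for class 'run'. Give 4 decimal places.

Take TP from the diagonal, FP from the rest of the 'run' prediction marginal, FN from the rest of the 'run' actual marginal.
F1 score = 2·TP/(2·TP+FP+FN).
run: TP=415, FP=17+24+34+82=157, FN=53+55+47+52=207 → 830/1194 = 0.69514

0.6951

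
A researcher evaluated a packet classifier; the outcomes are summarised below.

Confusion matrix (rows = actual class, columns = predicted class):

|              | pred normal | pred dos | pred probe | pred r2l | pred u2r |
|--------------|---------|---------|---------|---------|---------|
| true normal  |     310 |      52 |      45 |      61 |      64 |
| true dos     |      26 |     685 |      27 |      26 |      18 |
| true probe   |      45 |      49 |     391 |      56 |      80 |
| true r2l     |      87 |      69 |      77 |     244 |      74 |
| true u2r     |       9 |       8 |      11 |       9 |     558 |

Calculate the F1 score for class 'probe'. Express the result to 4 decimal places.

F1 score = 2·TP/(2·TP+FP+FN).
probe: TP=391, FP=45+27+77+11=160, FN=45+49+56+80=230 → 782/1172 = 0.66724

0.6672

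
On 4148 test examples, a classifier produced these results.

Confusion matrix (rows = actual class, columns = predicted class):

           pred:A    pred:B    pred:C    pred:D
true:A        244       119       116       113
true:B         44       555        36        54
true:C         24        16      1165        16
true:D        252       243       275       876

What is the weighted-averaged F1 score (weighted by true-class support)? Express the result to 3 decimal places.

Per-class F1 score (2·TP/(2·TP+FP+FN)):
  A: TP=244, FP=44+24+252=320, FN=119+116+113=348 → 488/1156 = 0.4221
  B: TP=555, FP=119+16+243=378, FN=44+36+54=134 → 1110/1622 = 0.6843
  C: TP=1165, FP=116+36+275=427, FN=24+16+16=56 → 2330/2813 = 0.8283
  D: TP=876, FP=113+54+16=183, FN=252+243+275=770 → 1752/2705 = 0.6477
Weighted-F1 score = Σ (supportᵢ/N)·F1 scoreᵢ with N=4148: (592/4148)·0.4221 + (689/4148)·0.6843 + (1221/4148)·0.8283 + (1646/4148)·0.6477 = 0.675

0.675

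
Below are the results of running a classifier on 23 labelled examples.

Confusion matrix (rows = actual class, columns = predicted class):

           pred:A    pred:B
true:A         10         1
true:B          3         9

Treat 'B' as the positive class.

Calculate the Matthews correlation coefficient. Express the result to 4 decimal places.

MCC = (TP·TN − FP·FN) / √((TP+FP)(TP+FN)(TN+FP)(TN+FN))
Numerator = 9·10 − 1·3 = 87
Denominator = √(10·12·11·13) = √17160 = 130.9962
MCC = 87 / 130.9962 = 0.6641

0.6641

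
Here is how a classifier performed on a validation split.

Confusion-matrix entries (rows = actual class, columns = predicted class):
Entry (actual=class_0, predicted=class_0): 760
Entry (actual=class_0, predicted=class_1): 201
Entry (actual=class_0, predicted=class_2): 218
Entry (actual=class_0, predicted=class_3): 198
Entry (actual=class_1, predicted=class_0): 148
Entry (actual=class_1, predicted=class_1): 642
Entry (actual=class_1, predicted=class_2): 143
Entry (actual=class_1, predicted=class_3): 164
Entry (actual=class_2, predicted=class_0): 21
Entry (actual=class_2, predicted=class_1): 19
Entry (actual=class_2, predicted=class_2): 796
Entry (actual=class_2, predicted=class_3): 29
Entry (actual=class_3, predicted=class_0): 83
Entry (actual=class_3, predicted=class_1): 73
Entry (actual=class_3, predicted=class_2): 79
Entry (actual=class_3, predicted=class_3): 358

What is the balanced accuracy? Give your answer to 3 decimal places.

Balanced accuracy = mean of per-class recall.
  class_0: recall = 760/1377 = 0.5519
  class_1: recall = 642/1097 = 0.5852
  class_2: recall = 796/865 = 0.9202
  class_3: recall = 358/593 = 0.6037
Mean = (0.5519 + 0.5852 + 0.9202 + 0.6037) / 4 = 0.665

0.665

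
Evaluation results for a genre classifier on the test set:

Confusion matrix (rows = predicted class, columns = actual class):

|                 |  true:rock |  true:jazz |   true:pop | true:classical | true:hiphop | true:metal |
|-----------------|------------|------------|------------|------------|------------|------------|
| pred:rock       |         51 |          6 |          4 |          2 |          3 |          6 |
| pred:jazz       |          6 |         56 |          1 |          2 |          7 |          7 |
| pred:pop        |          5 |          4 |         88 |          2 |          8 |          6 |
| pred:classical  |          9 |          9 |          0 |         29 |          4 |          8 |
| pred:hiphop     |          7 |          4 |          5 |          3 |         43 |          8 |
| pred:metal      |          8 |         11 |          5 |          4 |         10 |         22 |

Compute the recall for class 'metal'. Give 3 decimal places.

One-vs-rest for 'metal': TP = diagonal; FP = other classes predicted 'metal'; FN = 'metal' predicted as other.
recall = TP/(TP+FN).
metal: TP=22, FN=6+7+6+8+8=35 → 22/57 = 0.3860

0.386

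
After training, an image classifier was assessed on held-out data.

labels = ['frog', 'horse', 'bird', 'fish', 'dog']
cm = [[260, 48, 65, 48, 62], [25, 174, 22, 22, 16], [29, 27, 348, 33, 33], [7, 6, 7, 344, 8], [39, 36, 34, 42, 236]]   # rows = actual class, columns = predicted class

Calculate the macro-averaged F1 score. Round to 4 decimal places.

0.6841

Per-class F1 score (2·TP/(2·TP+FP+FN)):
  frog: TP=260, FP=25+29+7+39=100, FN=48+65+48+62=223 → 520/843 = 0.61684
  horse: TP=174, FP=48+27+6+36=117, FN=25+22+22+16=85 → 348/550 = 0.63273
  bird: TP=348, FP=65+22+7+34=128, FN=29+27+33+33=122 → 696/946 = 0.73573
  fish: TP=344, FP=48+22+33+42=145, FN=7+6+7+8=28 → 688/861 = 0.79907
  dog: TP=236, FP=62+16+33+8=119, FN=39+36+34+42=151 → 472/742 = 0.63612
Macro-F1 score = mean = (0.61684 + 0.63273 + 0.73573 + 0.79907 + 0.63612) / 5 = 0.6841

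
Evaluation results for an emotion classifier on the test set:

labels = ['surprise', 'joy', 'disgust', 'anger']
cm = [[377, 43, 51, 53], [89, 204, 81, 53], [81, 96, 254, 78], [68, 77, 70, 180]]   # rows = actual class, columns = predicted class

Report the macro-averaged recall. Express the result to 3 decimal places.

Per-class recall (TP/(TP+FN)):
  surprise: TP=377, FN=43+51+53=147 → 377/524 = 0.7195
  joy: TP=204, FN=89+81+53=223 → 204/427 = 0.4778
  disgust: TP=254, FN=81+96+78=255 → 254/509 = 0.4990
  anger: TP=180, FN=68+77+70=215 → 180/395 = 0.4557
Macro-recall = mean = (0.7195 + 0.4778 + 0.4990 + 0.4557) / 4 = 0.538

0.538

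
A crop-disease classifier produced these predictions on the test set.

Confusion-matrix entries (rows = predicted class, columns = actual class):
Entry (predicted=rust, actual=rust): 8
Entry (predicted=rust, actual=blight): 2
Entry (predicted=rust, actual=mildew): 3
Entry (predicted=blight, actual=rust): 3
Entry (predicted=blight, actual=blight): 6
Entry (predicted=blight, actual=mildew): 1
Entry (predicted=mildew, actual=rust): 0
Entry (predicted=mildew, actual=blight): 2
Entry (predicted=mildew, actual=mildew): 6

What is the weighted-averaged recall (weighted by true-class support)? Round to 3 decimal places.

Per-class recall (TP/(TP+FN)):
  rust: TP=8, FN=3+0=3 → 8/11 = 0.7273
  blight: TP=6, FN=2+2=4 → 6/10 = 0.6000
  mildew: TP=6, FN=3+1=4 → 6/10 = 0.6000
Weighted-recall = Σ (supportᵢ/N)·recallᵢ with N=31: (11/31)·0.7273 + (10/31)·0.6000 + (10/31)·0.6000 = 0.645

0.645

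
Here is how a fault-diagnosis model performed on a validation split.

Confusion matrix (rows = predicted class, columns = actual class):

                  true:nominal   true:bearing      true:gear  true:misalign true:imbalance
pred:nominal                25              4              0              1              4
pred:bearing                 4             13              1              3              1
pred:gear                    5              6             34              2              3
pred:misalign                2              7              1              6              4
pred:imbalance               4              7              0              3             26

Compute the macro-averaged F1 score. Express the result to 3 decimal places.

0.583

Per-class F1 score (2·TP/(2·TP+FP+FN)):
  nominal: TP=25, FP=4+0+1+4=9, FN=4+5+2+4=15 → 50/74 = 0.6757
  bearing: TP=13, FP=4+1+3+1=9, FN=4+6+7+7=24 → 26/59 = 0.4407
  gear: TP=34, FP=5+6+2+3=16, FN=0+1+1+0=2 → 68/86 = 0.7907
  misalign: TP=6, FP=2+7+1+4=14, FN=1+3+2+3=9 → 12/35 = 0.3429
  imbalance: TP=26, FP=4+7+0+3=14, FN=4+1+3+4=12 → 52/78 = 0.6667
Macro-F1 score = mean = (0.6757 + 0.4407 + 0.7907 + 0.3429 + 0.6667) / 5 = 0.583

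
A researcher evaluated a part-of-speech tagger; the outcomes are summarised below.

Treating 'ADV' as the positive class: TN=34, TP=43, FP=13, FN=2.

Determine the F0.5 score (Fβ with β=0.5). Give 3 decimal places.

Fβ = (1+β²)·TP / ((1+β²)·TP + β²·FN + FP), with β²=1/4
= 1.25·43 / (1.25·43 + 0.25·2 + 13) = 0.799

0.799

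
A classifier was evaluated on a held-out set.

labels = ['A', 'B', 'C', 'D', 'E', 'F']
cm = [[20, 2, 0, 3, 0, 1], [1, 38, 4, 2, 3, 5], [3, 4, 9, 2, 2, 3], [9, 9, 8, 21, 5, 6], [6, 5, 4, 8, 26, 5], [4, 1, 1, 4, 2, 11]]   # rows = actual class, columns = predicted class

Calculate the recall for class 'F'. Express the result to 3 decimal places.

0.478

Treat 'F' as positive and all other classes as negative.
recall = TP/(TP+FN).
F: TP=11, FN=4+1+1+4+2=12 → 11/23 = 0.4783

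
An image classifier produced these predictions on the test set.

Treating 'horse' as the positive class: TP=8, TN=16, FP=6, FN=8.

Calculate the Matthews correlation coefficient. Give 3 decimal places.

0.233

MCC = (TP·TN − FP·FN) / √((TP+FP)(TP+FN)(TN+FP)(TN+FN))
Numerator = 8·16 − 6·8 = 80
Denominator = √(14·16·22·24) = √118272 = 343.9070
MCC = 80 / 343.9070 = 0.233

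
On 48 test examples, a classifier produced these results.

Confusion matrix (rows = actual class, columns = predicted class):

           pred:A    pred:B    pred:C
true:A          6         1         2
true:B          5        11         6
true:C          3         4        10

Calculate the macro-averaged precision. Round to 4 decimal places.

Per-class precision (TP/(TP+FP)):
  A: TP=6, FP=5+3=8 → 6/14 = 0.42857
  B: TP=11, FP=1+4=5 → 11/16 = 0.68750
  C: TP=10, FP=2+6=8 → 10/18 = 0.55556
Macro-precision = mean = (0.42857 + 0.68750 + 0.55556) / 3 = 0.5572

0.5572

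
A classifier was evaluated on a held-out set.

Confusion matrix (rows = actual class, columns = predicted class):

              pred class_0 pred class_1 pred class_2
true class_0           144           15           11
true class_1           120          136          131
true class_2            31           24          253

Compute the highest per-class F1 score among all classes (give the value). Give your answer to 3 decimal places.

Per-class F1 score (2·TP/(2·TP+FP+FN)):
  class_0: TP=144, FP=120+31=151, FN=15+11=26 → 288/465 = 0.6194
  class_1: TP=136, FP=15+24=39, FN=120+131=251 → 272/562 = 0.4840
  class_2: TP=253, FP=11+131=142, FN=31+24=55 → 506/703 = 0.7198
Highest is class 'class_2' with F1 score = 0.720.

0.720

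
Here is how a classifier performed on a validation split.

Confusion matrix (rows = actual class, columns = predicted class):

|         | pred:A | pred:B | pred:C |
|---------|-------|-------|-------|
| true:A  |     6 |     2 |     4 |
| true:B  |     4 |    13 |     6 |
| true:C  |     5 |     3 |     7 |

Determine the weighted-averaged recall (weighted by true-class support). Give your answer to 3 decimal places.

0.520

Per-class recall (TP/(TP+FN)):
  A: TP=6, FN=2+4=6 → 6/12 = 0.5000
  B: TP=13, FN=4+6=10 → 13/23 = 0.5652
  C: TP=7, FN=5+3=8 → 7/15 = 0.4667
Weighted-recall = Σ (supportᵢ/N)·recallᵢ with N=50: (12/50)·0.5000 + (23/50)·0.5652 + (15/50)·0.4667 = 0.520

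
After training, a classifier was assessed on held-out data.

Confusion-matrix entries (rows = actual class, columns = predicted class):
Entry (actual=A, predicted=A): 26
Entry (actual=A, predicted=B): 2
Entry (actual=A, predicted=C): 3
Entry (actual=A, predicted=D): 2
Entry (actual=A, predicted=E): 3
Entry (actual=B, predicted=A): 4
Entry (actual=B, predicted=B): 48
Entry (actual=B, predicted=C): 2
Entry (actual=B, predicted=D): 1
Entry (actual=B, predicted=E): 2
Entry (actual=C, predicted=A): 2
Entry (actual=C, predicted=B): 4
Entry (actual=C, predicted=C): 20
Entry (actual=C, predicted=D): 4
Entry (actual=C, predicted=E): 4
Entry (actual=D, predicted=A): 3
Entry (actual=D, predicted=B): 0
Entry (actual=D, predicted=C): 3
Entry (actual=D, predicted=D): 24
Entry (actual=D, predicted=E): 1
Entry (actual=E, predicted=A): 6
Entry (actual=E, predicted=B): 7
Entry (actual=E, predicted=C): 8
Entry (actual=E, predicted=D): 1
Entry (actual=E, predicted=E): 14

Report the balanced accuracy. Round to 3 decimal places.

0.663

Balanced accuracy = mean of per-class recall.
  A: recall = 26/36 = 0.7222
  B: recall = 48/57 = 0.8421
  C: recall = 20/34 = 0.5882
  D: recall = 24/31 = 0.7742
  E: recall = 14/36 = 0.3889
Mean = (0.7222 + 0.8421 + 0.5882 + 0.7742 + 0.3889) / 5 = 0.663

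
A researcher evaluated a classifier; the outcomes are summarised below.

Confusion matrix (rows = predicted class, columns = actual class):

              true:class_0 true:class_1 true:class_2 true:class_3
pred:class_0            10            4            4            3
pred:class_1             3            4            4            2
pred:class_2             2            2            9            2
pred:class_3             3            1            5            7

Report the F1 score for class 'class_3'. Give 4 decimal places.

0.4667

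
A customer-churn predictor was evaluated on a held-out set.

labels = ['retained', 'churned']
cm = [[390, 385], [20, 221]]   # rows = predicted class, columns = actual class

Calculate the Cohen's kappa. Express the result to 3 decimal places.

0.276

Observed agreement pₒ = trace/N = 611/1016 = 0.6014
Expected agreement pₑ = Σ (rowᵢ·colᵢ)/N² = (410·775 + 606·241)/1016² = 0.4493
κ = (pₒ − pₑ)/(1 − pₑ) = (0.6014 − 0.4493)/(1 − 0.4493) = 0.276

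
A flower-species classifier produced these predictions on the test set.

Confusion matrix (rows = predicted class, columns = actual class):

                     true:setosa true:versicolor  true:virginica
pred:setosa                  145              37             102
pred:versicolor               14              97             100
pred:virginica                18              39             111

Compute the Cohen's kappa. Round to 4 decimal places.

0.3154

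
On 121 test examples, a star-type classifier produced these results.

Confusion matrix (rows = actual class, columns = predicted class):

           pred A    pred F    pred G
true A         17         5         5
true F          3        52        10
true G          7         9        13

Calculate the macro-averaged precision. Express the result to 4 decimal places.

Per-class precision (TP/(TP+FP)):
  A: TP=17, FP=3+7=10 → 17/27 = 0.62963
  F: TP=52, FP=5+9=14 → 52/66 = 0.78788
  G: TP=13, FP=5+10=15 → 13/28 = 0.46429
Macro-precision = mean = (0.62963 + 0.78788 + 0.46429) / 3 = 0.6273

0.6273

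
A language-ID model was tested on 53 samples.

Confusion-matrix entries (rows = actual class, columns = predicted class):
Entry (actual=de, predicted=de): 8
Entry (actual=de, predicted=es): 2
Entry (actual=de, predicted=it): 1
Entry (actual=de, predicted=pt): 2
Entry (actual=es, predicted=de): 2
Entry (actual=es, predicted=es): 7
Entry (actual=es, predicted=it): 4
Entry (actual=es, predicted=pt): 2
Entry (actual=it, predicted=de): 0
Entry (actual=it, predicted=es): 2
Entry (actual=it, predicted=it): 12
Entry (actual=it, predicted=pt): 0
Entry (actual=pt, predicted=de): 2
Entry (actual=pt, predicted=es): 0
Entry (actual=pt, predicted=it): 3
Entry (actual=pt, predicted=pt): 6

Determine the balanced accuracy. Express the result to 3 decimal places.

0.621

Balanced accuracy = mean of per-class recall.
  de: recall = 8/13 = 0.6154
  es: recall = 7/15 = 0.4667
  it: recall = 12/14 = 0.8571
  pt: recall = 6/11 = 0.5455
Mean = (0.6154 + 0.4667 + 0.8571 + 0.5455) / 4 = 0.621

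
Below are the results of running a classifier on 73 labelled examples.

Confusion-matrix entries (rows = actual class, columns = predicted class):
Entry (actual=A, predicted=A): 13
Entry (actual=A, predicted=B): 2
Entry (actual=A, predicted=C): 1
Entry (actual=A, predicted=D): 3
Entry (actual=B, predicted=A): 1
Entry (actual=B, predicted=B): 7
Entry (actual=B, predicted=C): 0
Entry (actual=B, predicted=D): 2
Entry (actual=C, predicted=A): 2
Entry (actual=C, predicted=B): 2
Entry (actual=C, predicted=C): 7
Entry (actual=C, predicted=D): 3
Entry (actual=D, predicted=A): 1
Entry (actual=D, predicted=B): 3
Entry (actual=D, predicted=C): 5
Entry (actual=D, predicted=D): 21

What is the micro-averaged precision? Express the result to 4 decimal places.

0.6575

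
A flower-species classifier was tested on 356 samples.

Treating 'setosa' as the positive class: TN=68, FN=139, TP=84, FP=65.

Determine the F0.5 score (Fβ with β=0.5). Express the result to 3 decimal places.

0.513

Fβ = (1+β²)·TP / ((1+β²)·TP + β²·FN + FP), with β²=1/4
= 1.25·84 / (1.25·84 + 0.25·139 + 65) = 0.513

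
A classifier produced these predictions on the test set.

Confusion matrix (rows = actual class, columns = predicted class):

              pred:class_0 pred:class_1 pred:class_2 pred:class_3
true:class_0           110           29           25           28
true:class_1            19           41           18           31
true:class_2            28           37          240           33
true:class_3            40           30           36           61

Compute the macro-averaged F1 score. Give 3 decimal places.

0.503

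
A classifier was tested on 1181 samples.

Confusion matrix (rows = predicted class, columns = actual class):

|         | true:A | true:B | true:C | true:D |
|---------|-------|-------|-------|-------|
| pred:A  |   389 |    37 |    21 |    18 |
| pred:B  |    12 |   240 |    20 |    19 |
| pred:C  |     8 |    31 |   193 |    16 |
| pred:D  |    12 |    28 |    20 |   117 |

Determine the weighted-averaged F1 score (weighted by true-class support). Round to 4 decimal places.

0.7933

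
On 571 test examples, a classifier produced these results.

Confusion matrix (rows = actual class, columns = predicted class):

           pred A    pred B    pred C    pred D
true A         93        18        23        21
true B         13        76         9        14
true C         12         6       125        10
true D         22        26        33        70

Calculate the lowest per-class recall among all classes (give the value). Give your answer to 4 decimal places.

0.4636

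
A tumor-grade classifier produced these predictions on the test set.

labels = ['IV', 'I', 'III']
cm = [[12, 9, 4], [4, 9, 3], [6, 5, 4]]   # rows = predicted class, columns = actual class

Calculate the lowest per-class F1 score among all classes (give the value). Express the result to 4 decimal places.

0.3077

Per-class F1 score (2·TP/(2·TP+FP+FN)):
  IV: TP=12, FP=9+4=13, FN=4+6=10 → 24/47 = 0.51064
  I: TP=9, FP=4+3=7, FN=9+5=14 → 18/39 = 0.46154
  III: TP=4, FP=6+5=11, FN=4+3=7 → 8/26 = 0.30769
Lowest is class 'III' with F1 score = 0.3077.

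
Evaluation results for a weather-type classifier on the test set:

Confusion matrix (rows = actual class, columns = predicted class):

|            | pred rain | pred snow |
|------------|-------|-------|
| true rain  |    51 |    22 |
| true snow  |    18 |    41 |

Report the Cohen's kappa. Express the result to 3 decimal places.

Observed agreement pₒ = trace/N = 92/132 = 0.6970
Expected agreement pₑ = Σ (rowᵢ·colᵢ)/N² = (73·69 + 59·63)/132² = 0.5024
κ = (pₒ − pₑ)/(1 − pₑ) = (0.6970 − 0.5024)/(1 − 0.5024) = 0.391

0.391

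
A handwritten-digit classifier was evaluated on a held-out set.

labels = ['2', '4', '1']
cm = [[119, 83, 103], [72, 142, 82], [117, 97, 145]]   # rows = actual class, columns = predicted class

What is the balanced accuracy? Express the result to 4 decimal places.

0.4246

Balanced accuracy = mean of per-class recall.
  2: recall = 119/305 = 0.39016
  4: recall = 142/296 = 0.47973
  1: recall = 145/359 = 0.40390
Mean = (0.39016 + 0.47973 + 0.40390) / 3 = 0.4246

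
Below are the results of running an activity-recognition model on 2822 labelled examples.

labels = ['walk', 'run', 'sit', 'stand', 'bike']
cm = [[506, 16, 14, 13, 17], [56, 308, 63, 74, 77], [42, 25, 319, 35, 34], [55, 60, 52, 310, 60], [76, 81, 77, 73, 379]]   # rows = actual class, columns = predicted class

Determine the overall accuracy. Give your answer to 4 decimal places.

0.6456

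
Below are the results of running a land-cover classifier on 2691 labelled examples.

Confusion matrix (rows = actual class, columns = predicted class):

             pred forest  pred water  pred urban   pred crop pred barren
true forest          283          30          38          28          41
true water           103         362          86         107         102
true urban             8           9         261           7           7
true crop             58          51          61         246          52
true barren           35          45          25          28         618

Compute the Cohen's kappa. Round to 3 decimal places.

0.566

Observed agreement pₒ = trace/N = 1770/2691 = 0.6577
Expected agreement pₑ = Σ (rowᵢ·colᵢ)/N² = (420·487 + 760·497 + 292·471 + 468·416 + 751·820)/2691² = 0.2113
κ = (pₒ − pₑ)/(1 − pₑ) = (0.6577 − 0.2113)/(1 − 0.2113) = 0.566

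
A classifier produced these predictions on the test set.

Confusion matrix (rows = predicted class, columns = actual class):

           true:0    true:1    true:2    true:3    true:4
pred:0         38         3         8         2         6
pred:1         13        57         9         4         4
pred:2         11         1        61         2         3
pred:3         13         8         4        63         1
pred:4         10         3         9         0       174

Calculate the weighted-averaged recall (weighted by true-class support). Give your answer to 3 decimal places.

Per-class recall (TP/(TP+FN)):
  0: TP=38, FN=13+11+13+10=47 → 38/85 = 0.4471
  1: TP=57, FN=3+1+8+3=15 → 57/72 = 0.7917
  2: TP=61, FN=8+9+4+9=30 → 61/91 = 0.6703
  3: TP=63, FN=2+4+2+0=8 → 63/71 = 0.8873
  4: TP=174, FN=6+4+3+1=14 → 174/188 = 0.9255
Weighted-recall = Σ (supportᵢ/N)·recallᵢ with N=507: (85/507)·0.4471 + (72/507)·0.7917 + (91/507)·0.6703 + (71/507)·0.8873 + (188/507)·0.9255 = 0.775

0.775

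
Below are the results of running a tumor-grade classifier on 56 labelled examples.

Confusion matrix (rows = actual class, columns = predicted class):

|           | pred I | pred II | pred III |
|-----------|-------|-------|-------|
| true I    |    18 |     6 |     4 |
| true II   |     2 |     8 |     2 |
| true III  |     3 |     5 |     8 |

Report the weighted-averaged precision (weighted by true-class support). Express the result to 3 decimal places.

Per-class precision (TP/(TP+FP)):
  I: TP=18, FP=2+3=5 → 18/23 = 0.7826
  II: TP=8, FP=6+5=11 → 8/19 = 0.4211
  III: TP=8, FP=4+2=6 → 8/14 = 0.5714
Weighted-precision = Σ (supportᵢ/N)·precisionᵢ with N=56: (28/56)·0.7826 + (12/56)·0.4211 + (16/56)·0.5714 = 0.645

0.645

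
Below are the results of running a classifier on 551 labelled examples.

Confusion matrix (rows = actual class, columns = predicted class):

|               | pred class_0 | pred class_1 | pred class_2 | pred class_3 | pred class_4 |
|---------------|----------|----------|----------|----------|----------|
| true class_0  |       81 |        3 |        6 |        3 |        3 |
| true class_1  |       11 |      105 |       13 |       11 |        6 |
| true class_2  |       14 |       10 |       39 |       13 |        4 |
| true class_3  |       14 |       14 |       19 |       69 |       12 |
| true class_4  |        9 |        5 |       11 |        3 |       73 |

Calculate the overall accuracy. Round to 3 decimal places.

Accuracy = trace / total = (81+105+39+69+73=367) / 551 = 367/551 = 0.666

0.666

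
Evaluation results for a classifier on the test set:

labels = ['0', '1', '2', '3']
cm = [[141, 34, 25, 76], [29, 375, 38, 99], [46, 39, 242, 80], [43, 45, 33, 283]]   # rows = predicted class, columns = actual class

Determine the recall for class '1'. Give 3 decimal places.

0.761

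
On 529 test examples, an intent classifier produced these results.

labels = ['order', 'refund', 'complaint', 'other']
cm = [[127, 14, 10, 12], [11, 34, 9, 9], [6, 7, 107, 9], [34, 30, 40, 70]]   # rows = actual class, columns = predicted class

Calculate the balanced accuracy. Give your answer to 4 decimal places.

0.6376

Balanced accuracy = mean of per-class recall.
  order: recall = 127/163 = 0.77914
  refund: recall = 34/63 = 0.53968
  complaint: recall = 107/129 = 0.82946
  other: recall = 70/174 = 0.40230
Mean = (0.77914 + 0.53968 + 0.82946 + 0.40230) / 4 = 0.6376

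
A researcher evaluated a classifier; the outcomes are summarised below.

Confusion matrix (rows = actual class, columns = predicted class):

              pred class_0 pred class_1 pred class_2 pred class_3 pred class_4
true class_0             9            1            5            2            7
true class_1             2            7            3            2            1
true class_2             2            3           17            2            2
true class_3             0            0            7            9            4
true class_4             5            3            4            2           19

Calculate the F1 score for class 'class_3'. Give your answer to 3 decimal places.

0.486

Take TP from the diagonal, FP from the rest of the 'class_3' prediction marginal, FN from the rest of the 'class_3' actual marginal.
F1 score = 2·TP/(2·TP+FP+FN).
class_3: TP=9, FP=2+2+2+2=8, FN=0+0+7+4=11 → 18/37 = 0.4865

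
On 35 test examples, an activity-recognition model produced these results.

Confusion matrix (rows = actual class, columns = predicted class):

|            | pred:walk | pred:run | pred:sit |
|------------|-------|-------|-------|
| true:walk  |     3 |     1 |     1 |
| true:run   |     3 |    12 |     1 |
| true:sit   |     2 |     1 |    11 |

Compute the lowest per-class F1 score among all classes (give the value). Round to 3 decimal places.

0.462

Per-class F1 score (2·TP/(2·TP+FP+FN)):
  walk: TP=3, FP=3+2=5, FN=1+1=2 → 6/13 = 0.4615
  run: TP=12, FP=1+1=2, FN=3+1=4 → 24/30 = 0.8000
  sit: TP=11, FP=1+1=2, FN=2+1=3 → 22/27 = 0.8148
Lowest is class 'walk' with F1 score = 0.462.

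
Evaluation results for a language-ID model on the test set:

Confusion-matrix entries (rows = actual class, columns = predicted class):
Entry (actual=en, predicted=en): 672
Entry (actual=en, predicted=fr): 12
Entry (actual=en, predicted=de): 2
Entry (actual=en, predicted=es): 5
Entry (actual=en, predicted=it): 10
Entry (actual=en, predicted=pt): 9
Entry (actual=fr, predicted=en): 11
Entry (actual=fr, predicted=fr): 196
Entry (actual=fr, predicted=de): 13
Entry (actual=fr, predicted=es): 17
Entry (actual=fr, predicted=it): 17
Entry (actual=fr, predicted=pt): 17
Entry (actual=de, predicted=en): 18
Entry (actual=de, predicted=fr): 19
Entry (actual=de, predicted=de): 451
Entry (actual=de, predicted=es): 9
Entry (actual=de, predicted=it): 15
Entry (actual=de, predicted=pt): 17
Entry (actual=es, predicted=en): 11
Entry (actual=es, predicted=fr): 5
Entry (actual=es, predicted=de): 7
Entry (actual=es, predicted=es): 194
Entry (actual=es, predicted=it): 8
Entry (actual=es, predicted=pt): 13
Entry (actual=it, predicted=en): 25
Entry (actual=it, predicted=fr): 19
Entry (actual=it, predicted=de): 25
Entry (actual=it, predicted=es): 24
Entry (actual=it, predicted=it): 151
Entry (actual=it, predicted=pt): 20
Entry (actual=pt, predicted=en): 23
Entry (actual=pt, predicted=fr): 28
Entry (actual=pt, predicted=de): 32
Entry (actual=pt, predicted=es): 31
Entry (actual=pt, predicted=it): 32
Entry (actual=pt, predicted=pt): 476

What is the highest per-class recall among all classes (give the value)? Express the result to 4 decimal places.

0.9465

Per-class recall (TP/(TP+FN)):
  en: TP=672, FN=12+2+5+10+9=38 → 672/710 = 0.94648
  fr: TP=196, FN=11+13+17+17+17=75 → 196/271 = 0.72325
  de: TP=451, FN=18+19+9+15+17=78 → 451/529 = 0.85255
  es: TP=194, FN=11+5+7+8+13=44 → 194/238 = 0.81513
  it: TP=151, FN=25+19+25+24+20=113 → 151/264 = 0.57197
  pt: TP=476, FN=23+28+32+31+32=146 → 476/622 = 0.76527
Highest is class 'en' with recall = 0.9465.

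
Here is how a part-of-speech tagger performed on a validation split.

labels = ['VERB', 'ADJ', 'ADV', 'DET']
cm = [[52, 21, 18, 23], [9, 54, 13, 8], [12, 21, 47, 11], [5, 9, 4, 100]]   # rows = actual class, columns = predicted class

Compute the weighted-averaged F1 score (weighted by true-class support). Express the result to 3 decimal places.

Per-class F1 score (2·TP/(2·TP+FP+FN)):
  VERB: TP=52, FP=9+12+5=26, FN=21+18+23=62 → 104/192 = 0.5417
  ADJ: TP=54, FP=21+21+9=51, FN=9+13+8=30 → 108/189 = 0.5714
  ADV: TP=47, FP=18+13+4=35, FN=12+21+11=44 → 94/173 = 0.5434
  DET: TP=100, FP=23+8+11=42, FN=5+9+4=18 → 200/260 = 0.7692
Weighted-F1 score = Σ (supportᵢ/N)·F1 scoreᵢ with N=407: (114/407)·0.5417 + (84/407)·0.5714 + (91/407)·0.5434 + (118/407)·0.7692 = 0.614

0.614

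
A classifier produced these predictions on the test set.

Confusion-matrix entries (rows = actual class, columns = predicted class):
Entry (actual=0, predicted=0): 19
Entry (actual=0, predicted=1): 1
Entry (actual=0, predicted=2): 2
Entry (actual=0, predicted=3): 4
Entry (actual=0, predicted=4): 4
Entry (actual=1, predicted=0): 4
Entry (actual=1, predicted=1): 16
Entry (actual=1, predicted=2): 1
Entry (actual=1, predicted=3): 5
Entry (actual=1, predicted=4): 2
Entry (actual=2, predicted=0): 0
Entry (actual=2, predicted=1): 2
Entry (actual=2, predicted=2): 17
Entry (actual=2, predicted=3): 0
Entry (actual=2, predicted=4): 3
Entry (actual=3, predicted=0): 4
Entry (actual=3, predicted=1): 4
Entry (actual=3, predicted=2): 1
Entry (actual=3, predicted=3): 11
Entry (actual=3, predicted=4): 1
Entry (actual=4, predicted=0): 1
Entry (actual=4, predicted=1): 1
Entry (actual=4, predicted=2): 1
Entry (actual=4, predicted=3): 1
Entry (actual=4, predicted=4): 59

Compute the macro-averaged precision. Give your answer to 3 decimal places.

Per-class precision (TP/(TP+FP)):
  0: TP=19, FP=4+0+4+1=9 → 19/28 = 0.6786
  1: TP=16, FP=1+2+4+1=8 → 16/24 = 0.6667
  2: TP=17, FP=2+1+1+1=5 → 17/22 = 0.7727
  3: TP=11, FP=4+5+0+1=10 → 11/21 = 0.5238
  4: TP=59, FP=4+2+3+1=10 → 59/69 = 0.8551
Macro-precision = mean = (0.6786 + 0.6667 + 0.7727 + 0.5238 + 0.8551) / 5 = 0.699

0.699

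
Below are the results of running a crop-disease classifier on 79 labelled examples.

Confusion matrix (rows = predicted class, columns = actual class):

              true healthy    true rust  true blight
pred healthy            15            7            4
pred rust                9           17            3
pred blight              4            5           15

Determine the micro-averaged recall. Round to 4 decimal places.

0.5949

Micro-averaging pools counts across classes: ΣTP=47, ΣFP=32, ΣFN=32.
Micro-recall = TP/(TP+FN) on pooled counts = 0.5949 (equals overall accuracy in single-label multiclass).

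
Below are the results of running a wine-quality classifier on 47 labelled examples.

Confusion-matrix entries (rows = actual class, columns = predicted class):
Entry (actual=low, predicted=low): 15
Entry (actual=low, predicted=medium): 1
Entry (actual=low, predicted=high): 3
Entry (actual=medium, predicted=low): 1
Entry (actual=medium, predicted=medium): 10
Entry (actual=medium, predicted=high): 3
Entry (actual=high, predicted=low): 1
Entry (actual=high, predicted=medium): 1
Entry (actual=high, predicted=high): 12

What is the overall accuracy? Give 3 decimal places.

Accuracy = trace / total = (15+10+12=37) / 47 = 37/47 = 0.787

0.787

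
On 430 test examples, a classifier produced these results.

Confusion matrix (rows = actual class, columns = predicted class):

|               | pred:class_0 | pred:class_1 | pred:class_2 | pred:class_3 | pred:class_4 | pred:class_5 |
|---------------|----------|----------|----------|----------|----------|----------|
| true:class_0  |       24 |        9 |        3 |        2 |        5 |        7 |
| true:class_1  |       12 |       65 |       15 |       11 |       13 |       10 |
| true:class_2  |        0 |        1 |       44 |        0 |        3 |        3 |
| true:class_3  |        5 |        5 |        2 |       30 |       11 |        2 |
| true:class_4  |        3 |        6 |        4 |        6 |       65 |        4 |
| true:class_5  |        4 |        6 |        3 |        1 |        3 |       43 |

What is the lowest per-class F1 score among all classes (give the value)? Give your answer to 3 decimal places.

Per-class F1 score (2·TP/(2·TP+FP+FN)):
  class_0: TP=24, FP=12+0+5+3+4=24, FN=9+3+2+5+7=26 → 48/98 = 0.4898
  class_1: TP=65, FP=9+1+5+6+6=27, FN=12+15+11+13+10=61 → 130/218 = 0.5963
  class_2: TP=44, FP=3+15+2+4+3=27, FN=0+1+0+3+3=7 → 88/122 = 0.7213
  class_3: TP=30, FP=2+11+0+6+1=20, FN=5+5+2+11+2=25 → 60/105 = 0.5714
  class_4: TP=65, FP=5+13+3+11+3=35, FN=3+6+4+6+4=23 → 130/188 = 0.6915
  class_5: TP=43, FP=7+10+3+2+4=26, FN=4+6+3+1+3=17 → 86/129 = 0.6667
Lowest is class 'class_0' with F1 score = 0.490.

0.490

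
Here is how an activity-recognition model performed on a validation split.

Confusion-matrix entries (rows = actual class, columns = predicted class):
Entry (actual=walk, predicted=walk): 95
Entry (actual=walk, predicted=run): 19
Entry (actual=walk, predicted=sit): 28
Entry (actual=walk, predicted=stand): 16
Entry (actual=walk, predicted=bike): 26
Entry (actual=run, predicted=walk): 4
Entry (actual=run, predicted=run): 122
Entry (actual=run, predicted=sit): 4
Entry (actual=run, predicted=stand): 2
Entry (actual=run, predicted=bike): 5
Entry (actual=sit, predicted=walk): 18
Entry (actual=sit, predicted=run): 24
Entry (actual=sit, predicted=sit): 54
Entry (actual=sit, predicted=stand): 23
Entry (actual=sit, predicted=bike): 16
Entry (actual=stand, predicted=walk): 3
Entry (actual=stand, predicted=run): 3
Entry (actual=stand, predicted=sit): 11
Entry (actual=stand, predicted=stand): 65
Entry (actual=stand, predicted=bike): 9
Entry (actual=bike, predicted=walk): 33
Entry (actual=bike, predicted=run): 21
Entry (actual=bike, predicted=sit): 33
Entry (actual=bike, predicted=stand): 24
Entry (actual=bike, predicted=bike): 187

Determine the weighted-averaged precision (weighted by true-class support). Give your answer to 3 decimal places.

Per-class precision (TP/(TP+FP)):
  walk: TP=95, FP=4+18+3+33=58 → 95/153 = 0.6209
  run: TP=122, FP=19+24+3+21=67 → 122/189 = 0.6455
  sit: TP=54, FP=28+4+11+33=76 → 54/130 = 0.4154
  stand: TP=65, FP=16+2+23+24=65 → 65/130 = 0.5000
  bike: TP=187, FP=26+5+16+9=56 → 187/243 = 0.7695
Weighted-precision = Σ (supportᵢ/N)·precisionᵢ with N=845: (184/845)·0.6209 + (137/845)·0.6455 + (135/845)·0.4154 + (91/845)·0.5000 + (298/845)·0.7695 = 0.631

0.631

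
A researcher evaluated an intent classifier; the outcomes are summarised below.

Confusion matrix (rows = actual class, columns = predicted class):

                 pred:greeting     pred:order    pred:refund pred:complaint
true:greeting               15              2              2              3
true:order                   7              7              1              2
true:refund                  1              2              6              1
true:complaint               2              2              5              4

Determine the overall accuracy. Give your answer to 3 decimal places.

Accuracy = trace / total = (15+7+6+4=32) / 62 = 32/62 = 0.516

0.516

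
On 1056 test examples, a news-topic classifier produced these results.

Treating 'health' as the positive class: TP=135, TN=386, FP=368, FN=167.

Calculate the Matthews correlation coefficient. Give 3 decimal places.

MCC = (TP·TN − FP·FN) / √((TP+FP)(TP+FN)(TN+FP)(TN+FN))
Numerator = 135·386 − 368·167 = -9346
Denominator = √(503·302·754·553) = √63339029572 = 251672.4649
MCC = -9346 / 251672.4649 = -0.037

-0.037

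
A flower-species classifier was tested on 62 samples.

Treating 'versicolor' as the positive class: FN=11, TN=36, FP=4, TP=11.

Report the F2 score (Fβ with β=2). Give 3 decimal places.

0.534

Fβ = (1+β²)·TP / ((1+β²)·TP + β²·FN + FP), with β²=4
= 5·11 / (5·11 + 4·11 + 4) = 0.534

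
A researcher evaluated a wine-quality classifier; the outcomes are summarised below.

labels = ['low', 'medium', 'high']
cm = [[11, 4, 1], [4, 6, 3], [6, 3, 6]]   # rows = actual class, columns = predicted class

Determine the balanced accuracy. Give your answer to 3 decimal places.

Balanced accuracy = mean of per-class recall.
  low: recall = 11/16 = 0.6875
  medium: recall = 6/13 = 0.4615
  high: recall = 6/15 = 0.4000
Mean = (0.6875 + 0.4615 + 0.4000) / 3 = 0.516

0.516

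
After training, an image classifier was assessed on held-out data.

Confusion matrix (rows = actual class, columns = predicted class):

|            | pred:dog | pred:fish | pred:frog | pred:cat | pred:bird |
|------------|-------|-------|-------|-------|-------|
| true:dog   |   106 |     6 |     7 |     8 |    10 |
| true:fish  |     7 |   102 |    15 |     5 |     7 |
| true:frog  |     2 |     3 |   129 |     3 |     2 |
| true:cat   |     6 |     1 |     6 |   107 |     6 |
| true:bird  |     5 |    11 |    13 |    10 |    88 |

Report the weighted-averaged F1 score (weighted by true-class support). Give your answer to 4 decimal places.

Per-class F1 score (2·TP/(2·TP+FP+FN)):
  dog: TP=106, FP=7+2+6+5=20, FN=6+7+8+10=31 → 212/263 = 0.80608
  fish: TP=102, FP=6+3+1+11=21, FN=7+15+5+7=34 → 204/259 = 0.78764
  frog: TP=129, FP=7+15+6+13=41, FN=2+3+3+2=10 → 258/309 = 0.83495
  cat: TP=107, FP=8+5+3+10=26, FN=6+1+6+6=19 → 214/259 = 0.82625
  bird: TP=88, FP=10+7+2+6=25, FN=5+11+13+10=39 → 176/240 = 0.73333
Weighted-F1 score = Σ (supportᵢ/N)·F1 scoreᵢ with N=665: (137/665)·0.80608 + (136/665)·0.78764 + (139/665)·0.83495 + (126/665)·0.82625 + (127/665)·0.73333 = 0.7983

0.7983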